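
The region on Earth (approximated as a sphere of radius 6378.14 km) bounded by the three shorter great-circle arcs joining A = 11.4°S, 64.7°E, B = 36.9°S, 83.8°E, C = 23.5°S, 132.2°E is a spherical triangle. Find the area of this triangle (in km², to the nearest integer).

7764566 km²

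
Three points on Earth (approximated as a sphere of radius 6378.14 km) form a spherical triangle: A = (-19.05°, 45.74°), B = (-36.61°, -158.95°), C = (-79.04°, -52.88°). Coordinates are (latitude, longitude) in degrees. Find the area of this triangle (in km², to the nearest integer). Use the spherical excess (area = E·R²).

Side lengths (central angles): a = 0.9965, b = 1.2729, c = 2.0883 rad; semiperimeter s = 2.1789.
By l'Huilier's theorem, tan(E/4) = √[tan(s/2) tan((s−a)/2) tan((s−b)/2) tan((s−c)/2)], giving spherical excess E = 0.6671 rad.
Area = E·R² = 0.6671 × (6378.14)² ≈ 27137236 km².

27137236 km²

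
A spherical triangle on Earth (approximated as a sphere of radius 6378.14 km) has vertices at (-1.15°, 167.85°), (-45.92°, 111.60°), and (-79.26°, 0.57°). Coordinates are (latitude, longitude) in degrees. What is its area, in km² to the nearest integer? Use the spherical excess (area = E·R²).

Side lengths (central angles): a = 0.8510, b = 1.7335, c = 1.1584 rad; semiperimeter s = 1.8714.
By l'Huilier's theorem, tan(E/4) = √[tan(s/2) tan((s−a)/2) tan((s−b)/2) tan((s−c)/2)], giving spherical excess E = 0.5555 rad.
Area = E·R² = 0.5555 × (6378.14)² ≈ 22596375 km².

22596375 km²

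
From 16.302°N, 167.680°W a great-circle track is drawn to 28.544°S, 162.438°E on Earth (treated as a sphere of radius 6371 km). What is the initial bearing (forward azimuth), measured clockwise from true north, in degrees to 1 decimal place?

213.1°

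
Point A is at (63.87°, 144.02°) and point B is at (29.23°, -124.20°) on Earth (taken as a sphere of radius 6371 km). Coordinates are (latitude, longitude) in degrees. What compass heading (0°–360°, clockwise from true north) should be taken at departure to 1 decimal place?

74.7°

With φ₁ = 1.1147, φ₂ = 0.5102, Δλ = 1.6019 rad, the forward-azimuth formula gives
θ = atan2( sin Δλ cos φ₂ , cos φ₁ sin φ₂ − sin φ₁ cos φ₂ cos Δλ ) = atan2(0.8722, 0.2394) = 74.65°.
So the initial bearing is 74.7°.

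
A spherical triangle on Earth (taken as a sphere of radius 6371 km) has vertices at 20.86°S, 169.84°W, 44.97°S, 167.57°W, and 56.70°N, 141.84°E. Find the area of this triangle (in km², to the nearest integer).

7136682 km²

Side lengths (central angles): a = 1.9221, b = 1.5272, c = 0.4221 rad; semiperimeter s = 1.9357.
By l'Huilier's theorem, tan(E/4) = √[tan(s/2) tan((s−a)/2) tan((s−b)/2) tan((s−c)/2)], giving spherical excess E = 0.1758 rad.
Area = E·R² = 0.1758 × (6371)² ≈ 7136682 km².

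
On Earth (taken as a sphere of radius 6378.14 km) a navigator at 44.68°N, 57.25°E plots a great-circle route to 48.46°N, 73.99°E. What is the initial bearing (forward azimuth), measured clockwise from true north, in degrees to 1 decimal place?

65.8°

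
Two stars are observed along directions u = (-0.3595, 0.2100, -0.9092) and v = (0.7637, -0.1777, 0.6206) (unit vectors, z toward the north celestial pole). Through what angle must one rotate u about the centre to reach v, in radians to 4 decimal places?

u·v = -0.8761; |u| = 1.0000, |v| = 1.0000.
cos θ = (u·v)/(|u||v|) = -0.8761, so θ = 2.6386 rad.

2.6386 rad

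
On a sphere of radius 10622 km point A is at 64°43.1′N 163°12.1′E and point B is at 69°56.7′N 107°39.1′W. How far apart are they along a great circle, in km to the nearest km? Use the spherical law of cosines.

With latitudes φ₁ = 64.718°, φ₂ = 69.945° and longitude difference Δλ = 89.147°:
cos c = sin φ₁ sin φ₂ + cos φ₁ cos φ₂ cos Δλ = (0.9042)(0.9394) + (0.4271)(0.3429)(0.0149) = 0.85157,
so c = arccos(0.85157) = 0.55182 rad.
Distance = R·c = 10622 × 0.5518 ≈ 5861 km.

5861 km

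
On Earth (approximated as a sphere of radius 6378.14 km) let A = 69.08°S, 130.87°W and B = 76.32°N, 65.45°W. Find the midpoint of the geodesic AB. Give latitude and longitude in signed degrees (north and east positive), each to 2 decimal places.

Central angle δ = 2.6310 rad. Interpolating on the sphere with fraction f = 0.5:
P = [sin((1−f)δ)·A + sin(fδ)·B] / sin δ = 1.9799·A + 1.9799·B in Cartesian coordinates,
giving P = (-0.2680, -0.9605, 0.0744), i.e. latitude 4.26°, longitude -105.59°.

4.26°, -105.59°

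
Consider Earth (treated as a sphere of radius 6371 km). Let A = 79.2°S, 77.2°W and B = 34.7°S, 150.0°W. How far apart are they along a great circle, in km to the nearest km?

Let φ₁ = -1.3823 rad, φ₂ = -0.6056 rad, and Δλ = -1.2706 rad.
cos c = sin φ₁ sin φ₂ + cos φ₁ cos φ₂ cos Δλ = (-0.9823)(-0.5693) + (0.1874)(0.8221)(0.2957) = 0.60475,
so c = arccos(0.60475) = 0.92134 rad.
Distance = R·c = 6371 × 0.9213 ≈ 5870 km.

5870 km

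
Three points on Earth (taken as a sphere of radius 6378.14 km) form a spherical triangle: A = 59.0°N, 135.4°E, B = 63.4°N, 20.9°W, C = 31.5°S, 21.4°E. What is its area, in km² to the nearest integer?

57000787 km²

Side lengths (central angles): a = 1.7567, b = 2.2478, c = 0.9821 rad; semiperimeter s = 2.4933.
By l'Huilier's theorem, tan(E/4) = √[tan(s/2) tan((s−a)/2) tan((s−b)/2) tan((s−c)/2)], giving spherical excess E = 1.4012 rad.
Area = E·R² = 1.4012 × (6378.14)² ≈ 57000787 km².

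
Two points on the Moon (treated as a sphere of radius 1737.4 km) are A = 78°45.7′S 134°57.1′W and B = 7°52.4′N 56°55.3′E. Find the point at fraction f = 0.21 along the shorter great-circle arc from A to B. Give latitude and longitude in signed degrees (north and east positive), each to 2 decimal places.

-77.88°, 68.54°

Central angle δ = 1.9000 rad. Interpolating on the sphere with fraction f = 0.21:
P = [sin((1−f)δ)·A + sin(fδ)·B] / sin δ = 1.0542·A + 0.4105·B in Cartesian coordinates,
giving P = (0.0768, 0.1954, -0.9777), i.e. latitude -77.88°, longitude 68.54°.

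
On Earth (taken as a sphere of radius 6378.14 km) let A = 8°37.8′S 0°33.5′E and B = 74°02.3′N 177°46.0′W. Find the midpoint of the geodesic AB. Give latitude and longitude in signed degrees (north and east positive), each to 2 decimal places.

The central angle between A and B is δ = 1.9999 rad.
With f = 0.5, the slerp weights are sin((1−f)δ)/sin δ = 0.9253 and sin(fδ)/sin δ = 0.9253.
Weighted sum of the unit vectors: (0.9253)·(0.9886,0.0096,-0.1501) + (0.9253)·(-0.2748,-0.0107,0.9614) = (0.6605, -0.0010, 0.7508).
Converting back: φ = atan2(z, √(x²+y²)) = 48.66°, λ = atan2(y, x) = -0.09°.

48.66°, -0.09°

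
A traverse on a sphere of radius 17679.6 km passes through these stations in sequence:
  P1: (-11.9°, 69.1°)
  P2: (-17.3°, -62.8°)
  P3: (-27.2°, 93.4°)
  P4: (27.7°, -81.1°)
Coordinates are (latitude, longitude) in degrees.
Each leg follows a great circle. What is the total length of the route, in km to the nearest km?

Leg P1→P2: central angle 2.1683 rad, distance 38335.0 km.
Leg P2→P3: central angle 2.2666 rad, distance 40073.4 km.
Leg P3→P4: central angle 3.0560 rad, distance 54028.3 km.
Total: 38335.0 + 40073.4 + 54028.3 ≈ 132437 km.

132437 km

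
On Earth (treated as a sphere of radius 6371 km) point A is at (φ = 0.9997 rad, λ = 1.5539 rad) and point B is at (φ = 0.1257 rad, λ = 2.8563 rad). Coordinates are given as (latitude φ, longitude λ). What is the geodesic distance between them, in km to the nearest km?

With latitudes φ₁ = 57.279°, φ₂ = 7.202° and longitude difference Δλ = 74.622°:
Haversine: a = sin²(Δφ/2) + cos φ₁ cos φ₂ sin²(Δλ/2) = 0.1791 + (0.5406)(0.9921)(0.3674) = 0.37615.
Central angle c = 2·arcsin(√a) = 1.32050 rad.
Distance = R·c = 6371 × 1.3205 ≈ 8413 km.

8413 km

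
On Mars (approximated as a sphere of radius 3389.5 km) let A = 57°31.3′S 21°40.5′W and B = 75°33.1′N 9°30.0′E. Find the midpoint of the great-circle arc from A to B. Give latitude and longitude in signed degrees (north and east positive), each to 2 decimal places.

The central angle between A and B is δ = 2.3494 rad.
With f = 0.5, the slerp weights are sin((1−f)δ)/sin δ = 1.2959 and sin(fδ)/sin δ = 1.2959.
Weighted sum of the unit vectors: (1.2959)·(0.4990,-0.1983,-0.8436) + (1.2959)·(0.2461,0.0412,0.9684) = (0.9656, -0.2037, 0.1617).
Converting back: φ = atan2(z, √(x²+y²)) = 9.31°, λ = atan2(y, x) = -11.91°.

9.31°, -11.91°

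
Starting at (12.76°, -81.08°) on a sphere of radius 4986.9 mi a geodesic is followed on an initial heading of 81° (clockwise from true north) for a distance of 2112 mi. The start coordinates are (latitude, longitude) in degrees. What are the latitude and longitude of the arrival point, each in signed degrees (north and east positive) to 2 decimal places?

15.31°, -56.19°

Angular distance δ = d/R = 2112/4986.9 = 0.42351 rad; initial bearing θ = 1.4137 rad.
sin φ₂ = sin φ₁ cos δ + cos φ₁ sin δ cos θ = (0.2209)(0.9117) + (0.9753)(0.4110)(0.1564) = 0.2641, so φ₂ = 15.31°.
Δλ = atan2(sin θ sin δ cos φ₁, cos δ − sin φ₁ sin φ₂) = atan2(0.3959, 0.8533) = 24.888°.
λ₂ = -81.080° + 24.888° = -56.19°.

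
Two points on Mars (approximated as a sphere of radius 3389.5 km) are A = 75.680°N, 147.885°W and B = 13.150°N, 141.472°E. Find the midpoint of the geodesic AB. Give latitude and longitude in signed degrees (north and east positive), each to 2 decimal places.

47.90°, 153.94°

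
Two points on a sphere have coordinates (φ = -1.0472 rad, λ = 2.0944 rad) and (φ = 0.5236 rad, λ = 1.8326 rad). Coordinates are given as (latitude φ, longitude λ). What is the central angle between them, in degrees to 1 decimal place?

90.8°

Let φ₁ = -1.0472 rad, φ₂ = 0.5236 rad, and Δλ = -0.2618 rad.
Haversine: a = sin²(Δφ/2) + cos φ₁ cos φ₂ sin²(Δλ/2) = 0.5000 + (0.5000)(0.8660)(0.0170) = 0.50738.
Central angle c = 2·arcsin(√a) = 1.58556 rad.
So the angular separation is 90.8°.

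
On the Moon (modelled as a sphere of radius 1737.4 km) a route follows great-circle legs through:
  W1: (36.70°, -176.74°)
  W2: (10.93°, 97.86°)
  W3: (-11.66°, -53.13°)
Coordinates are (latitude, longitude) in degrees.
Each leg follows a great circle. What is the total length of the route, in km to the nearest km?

7017 km

Leg W1→W2: central angle 1.3934 rad, distance 2420.9 km.
Leg W2→W3: central angle 2.6451 rad, distance 4595.6 km.
Total: 2420.9 + 4595.6 ≈ 7017 km.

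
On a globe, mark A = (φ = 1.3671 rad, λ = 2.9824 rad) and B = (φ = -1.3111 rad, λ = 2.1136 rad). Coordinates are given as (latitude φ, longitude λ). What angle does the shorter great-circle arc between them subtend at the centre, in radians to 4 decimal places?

With latitudes φ₁ = 78.329°, φ₂ = -75.120° and longitude difference Δλ = -49.779°:
cos c = sin φ₁ sin φ₂ + cos φ₁ cos φ₂ cos Δλ = (0.9793)(-0.9665) + (0.2023)(0.2568)(0.6457) = -0.91294,
so c = arccos(-0.91294) = 2.72124 rad.
So the angular separation is 2.7212 rad.

2.7212 rad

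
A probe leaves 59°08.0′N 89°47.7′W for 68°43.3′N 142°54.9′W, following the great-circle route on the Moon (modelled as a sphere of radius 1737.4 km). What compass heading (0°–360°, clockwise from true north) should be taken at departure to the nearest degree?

315°

With φ₁ = 1.0321, φ₂ = 1.1994, Δλ = -0.9271 rad, the forward-azimuth formula gives
θ = atan2( sin Δλ cos φ₂ , cos φ₁ sin φ₂ − sin φ₁ cos φ₂ cos Δλ ) = atan2(-0.2903, 0.2911) = -44.92°.
Adding 360° brings this into [0°, 360°): 315°.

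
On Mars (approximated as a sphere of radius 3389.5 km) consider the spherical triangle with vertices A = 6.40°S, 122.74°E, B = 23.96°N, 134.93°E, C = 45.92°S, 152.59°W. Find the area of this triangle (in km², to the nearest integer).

Side lengths (central angles): a = 1.6713, b = 1.4260, c = 0.5691 rad; semiperimeter s = 1.8332.
By l'Huilier's theorem, tan(E/4) = √[tan(s/2) tan((s−a)/2) tan((s−b)/2) tan((s−c)/2)], giving spherical excess E = 0.5032 rad.
Area = E·R² = 0.5032 × (3389.5)² ≈ 5780942 km².

5780942 km²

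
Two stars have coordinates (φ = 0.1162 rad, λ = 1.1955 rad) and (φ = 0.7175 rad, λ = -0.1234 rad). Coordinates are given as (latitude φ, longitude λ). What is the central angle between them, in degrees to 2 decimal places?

74.77°

In radians: φ₁ = 0.1162, φ₂ = 0.7175, Δλ = -75.567° = -1.3189 rad.
cos c = sin φ₁ sin φ₂ + cos φ₁ cos φ₂ cos Δλ = (0.1159)(0.6575) + (0.9933)(0.7535)(0.2492) = 0.26275,
so c = arccos(0.26275) = 1.30492 rad.
So the angular separation is 74.77°.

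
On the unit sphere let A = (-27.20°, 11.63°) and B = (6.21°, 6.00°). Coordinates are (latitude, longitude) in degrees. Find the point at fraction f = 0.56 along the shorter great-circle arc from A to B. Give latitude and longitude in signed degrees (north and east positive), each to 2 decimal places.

Central angle δ = 0.5908 rad. Interpolating on the sphere with fraction f = 0.56:
P = [sin((1−f)δ)·A + sin(fδ)·B] / sin δ = 0.4614·A + 0.5832·B in Cartesian coordinates,
giving P = (0.9786, 0.1433, -0.1478), i.e. latitude -8.50°, longitude 8.33°.

-8.50°, 8.33°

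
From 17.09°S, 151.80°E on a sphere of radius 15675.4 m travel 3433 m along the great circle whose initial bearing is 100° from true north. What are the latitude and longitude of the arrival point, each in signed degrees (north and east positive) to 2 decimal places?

Angular distance δ = d/R = 3433/15675.4 = 0.21901 rad; initial bearing θ = 1.7453 rad.
sin φ₂ = sin φ₁ cos δ + cos φ₁ sin δ cos θ = (-0.2939)(0.9761) + (0.9558)(0.2173)(-0.1736) = -0.3229, so φ₂ = -18.84°.
Δλ = atan2(sin θ sin δ cos φ₁, cos δ − sin φ₁ sin φ₂) = atan2(0.2045, 0.8812) = 13.066°.
λ₂ = 151.800° + 13.066° = 164.87°.

-18.84°, 164.87°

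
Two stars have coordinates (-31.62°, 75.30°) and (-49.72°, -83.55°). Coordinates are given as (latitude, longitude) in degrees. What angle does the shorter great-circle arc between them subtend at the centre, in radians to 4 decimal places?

1.6845 rad

Let φ₁ = -0.5519 rad, φ₂ = -0.8678 rad, and Δλ = -2.7725 rad.
Haversine: a = sin²(Δφ/2) + cos φ₁ cos φ₂ sin²(Δλ/2) = 0.0247 + (0.8515)(0.6465)(0.9663) = 0.55674.
Central angle c = 2·arcsin(√a) = 1.68453 rad.
So the angular separation is 1.6845 rad.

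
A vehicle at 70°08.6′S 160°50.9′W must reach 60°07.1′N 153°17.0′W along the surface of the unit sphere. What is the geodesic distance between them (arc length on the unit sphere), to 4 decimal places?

2.2754

With latitudes φ₁ = -70.143°, φ₂ = 60.118° and longitude difference Δλ = 7.565°:
cos c = sin φ₁ sin φ₂ + cos φ₁ cos φ₂ cos Δλ = (-0.9405)(0.8671) + (0.3397)(0.4982)(0.9913) = -0.64775,
so c = arccos(-0.64775) = 2.27543 rad.
On the unit sphere the arc length equals the central angle: 2.2754.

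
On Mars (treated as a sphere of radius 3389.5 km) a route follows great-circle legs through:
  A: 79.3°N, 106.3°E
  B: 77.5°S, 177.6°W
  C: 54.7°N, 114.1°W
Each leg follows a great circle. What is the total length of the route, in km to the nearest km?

Leg A→B: central angle 2.8230 rad, distance 9568.5 km.
Leg B→C: central angle 2.4053 rad, distance 8152.9 km.
Total: 9568.5 + 8152.9 ≈ 17721 km.

17721 km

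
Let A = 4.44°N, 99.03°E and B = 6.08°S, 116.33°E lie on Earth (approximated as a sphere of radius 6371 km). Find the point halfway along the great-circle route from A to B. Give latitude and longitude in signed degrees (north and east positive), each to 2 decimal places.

The central angle between A and B is δ = 0.3530 rad.
With f = 0.5, the slerp weights are sin((1−f)δ)/sin δ = 0.5079 and sin(fδ)/sin δ = 0.5079.
Weighted sum of the unit vectors: (0.5079)·(-0.1565,0.9846,0.0774) + (0.5079)·(-0.4410,0.8912,-0.1059) = (-0.3035, 0.9527, -0.0145).
Converting back: φ = atan2(z, √(x²+y²)) = -0.83°, λ = atan2(y, x) = 107.67°.

-0.83°, 107.67°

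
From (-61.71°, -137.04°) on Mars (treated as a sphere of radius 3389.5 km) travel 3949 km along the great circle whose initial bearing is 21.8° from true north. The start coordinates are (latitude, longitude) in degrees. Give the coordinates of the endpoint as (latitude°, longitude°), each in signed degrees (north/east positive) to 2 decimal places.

Angular distance δ = d/R = 3949/3389.5 = 1.16507 rad; initial bearing θ = 0.3805 rad.
sin φ₂ = sin φ₁ cos δ + cos φ₁ sin δ cos θ = (-0.8806)(0.3947) + (0.4739)(0.9188)(0.9285) = 0.0568, so φ₂ = 3.25°.
Δλ = atan2(sin θ sin δ cos φ₁, cos δ − sin φ₁ sin φ₂) = atan2(0.1617, 0.4447) = 19.985°.
λ₂ = -137.040° + 19.985° = -117.06°.

3.25°, -117.06°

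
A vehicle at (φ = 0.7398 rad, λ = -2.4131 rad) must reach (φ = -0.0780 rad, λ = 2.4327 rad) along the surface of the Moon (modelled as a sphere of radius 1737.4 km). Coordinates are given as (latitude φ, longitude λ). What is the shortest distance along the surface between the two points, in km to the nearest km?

With latitudes φ₁ = 42.387°, φ₂ = -4.469° and longitude difference Δλ = -82.356°:
cos c = sin φ₁ sin φ₂ + cos φ₁ cos φ₂ cos Δλ = (0.6741)(-0.0779) + (0.7386)(0.9970)(0.1330) = 0.04542,
so c = arccos(0.04542) = 1.52536 rad.
Distance = R·c = 1737.4 × 1.5254 ≈ 2650 km.

2650 km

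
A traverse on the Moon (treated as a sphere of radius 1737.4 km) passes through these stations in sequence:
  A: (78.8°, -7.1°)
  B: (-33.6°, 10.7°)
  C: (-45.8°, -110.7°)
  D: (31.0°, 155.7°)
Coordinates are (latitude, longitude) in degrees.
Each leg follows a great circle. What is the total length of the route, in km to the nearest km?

9445 km

Leg A→B: central angle 1.9701 rad, distance 3422.9 km.
Leg B→C: central angle 1.4765 rad, distance 2565.2 km.
Leg C→D: central angle 1.9897 rad, distance 3456.9 km.
Total: 3422.9 + 2565.2 + 3456.9 ≈ 9445 km.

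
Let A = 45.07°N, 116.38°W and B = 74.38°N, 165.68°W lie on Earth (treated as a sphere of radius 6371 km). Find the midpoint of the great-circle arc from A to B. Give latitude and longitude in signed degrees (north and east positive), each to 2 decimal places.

61.56°, -129.41°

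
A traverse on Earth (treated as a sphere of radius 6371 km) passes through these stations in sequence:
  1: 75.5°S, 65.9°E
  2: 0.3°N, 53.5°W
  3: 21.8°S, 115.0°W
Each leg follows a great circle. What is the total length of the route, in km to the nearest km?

Leg 1→2: central angle 1.6991 rad, distance 10825.1 km.
Leg 2→3: central angle 1.1140 rad, distance 7097.2 km.
Total: 10825.1 + 7097.2 ≈ 17922 km.

17922 km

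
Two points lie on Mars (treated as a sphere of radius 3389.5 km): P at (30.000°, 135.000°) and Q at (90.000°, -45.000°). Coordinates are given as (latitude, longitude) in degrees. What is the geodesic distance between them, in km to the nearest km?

3549 km

Let φ₁ = 0.5236 rad, φ₂ = 1.5708 rad, and Δλ = -3.1416 rad.
Haversine: a = sin²(Δφ/2) + cos φ₁ cos φ₂ sin²(Δλ/2) = 0.2500 + (0.8660)(0.0000)(1.0000) = 0.25000.
Central angle c = 2·arcsin(√a) = 1.04720 rad.
Distance = R·c = 3389.5 × 1.0472 ≈ 3549 km.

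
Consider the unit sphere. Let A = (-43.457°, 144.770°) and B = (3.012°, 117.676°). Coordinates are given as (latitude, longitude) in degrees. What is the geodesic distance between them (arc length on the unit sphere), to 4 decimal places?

In radians: φ₁ = -0.7585, φ₂ = 0.0526, Δλ = -27.094° = -0.4729 rad.
cos c = sin φ₁ sin φ₂ + cos φ₁ cos φ₂ cos Δλ = (-0.6878)(0.0525) + (0.7259)(0.9986)(0.8903) = 0.60920,
so c = arccos(0.60920) = 0.91575 rad.
On the unit sphere the arc length equals the central angle: 0.9157.

0.9157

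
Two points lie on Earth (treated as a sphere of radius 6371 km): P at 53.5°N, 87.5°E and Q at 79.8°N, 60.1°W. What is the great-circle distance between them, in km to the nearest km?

5048 km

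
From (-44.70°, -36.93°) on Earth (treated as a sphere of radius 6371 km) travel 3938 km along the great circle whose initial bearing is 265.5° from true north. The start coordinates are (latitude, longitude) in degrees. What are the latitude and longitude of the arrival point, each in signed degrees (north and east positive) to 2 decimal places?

-37.27°, -83.48°

Angular distance δ = d/R = 3938/6371 = 0.61811 rad; initial bearing θ = 4.6338 rad.
sin φ₂ = sin φ₁ cos δ + cos φ₁ sin δ cos θ = (-0.7034)(0.8150) + (0.7108)(0.5795)(-0.0785) = -0.6056, so φ₂ = -37.27°.
Δλ = atan2(sin θ sin δ cos φ₁, cos δ − sin φ₁ sin φ₂) = atan2(-0.4106, 0.3890) = -46.548°.
λ₂ = -36.930° − 46.548° = -83.48°.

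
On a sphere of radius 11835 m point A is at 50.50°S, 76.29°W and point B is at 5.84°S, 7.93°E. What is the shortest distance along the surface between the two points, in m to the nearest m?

16901 m

In radians: φ₁ = -0.8814, φ₂ = -0.1019, Δλ = 84.220° = 1.4699 rad.
cos c = sin φ₁ sin φ₂ + cos φ₁ cos φ₂ cos Δλ = (-0.7716)(-0.1018) + (0.6361)(0.9948)(0.1007) = 0.14224,
so c = arccos(0.14224) = 1.42807 rad.
Distance = R·c = 11835 × 1.4281 ≈ 16901 m.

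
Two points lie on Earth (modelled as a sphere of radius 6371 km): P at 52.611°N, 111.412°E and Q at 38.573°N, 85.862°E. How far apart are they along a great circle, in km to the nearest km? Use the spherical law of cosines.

2505 km

With latitudes φ₁ = 52.611°, φ₂ = 38.573° and longitude difference Δλ = -25.550°:
cos c = sin φ₁ sin φ₂ + cos φ₁ cos φ₂ cos Δλ = (0.7945)(0.6235) + (0.6072)(0.7818)(0.9022) = 0.92371,
so c = arccos(0.92371) = 0.39314 rad.
Distance = R·c = 6371 × 0.3931 ≈ 2505 km.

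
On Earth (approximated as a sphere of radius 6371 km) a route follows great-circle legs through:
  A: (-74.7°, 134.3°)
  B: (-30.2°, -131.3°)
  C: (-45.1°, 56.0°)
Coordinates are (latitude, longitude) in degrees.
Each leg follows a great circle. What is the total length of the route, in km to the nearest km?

18516 km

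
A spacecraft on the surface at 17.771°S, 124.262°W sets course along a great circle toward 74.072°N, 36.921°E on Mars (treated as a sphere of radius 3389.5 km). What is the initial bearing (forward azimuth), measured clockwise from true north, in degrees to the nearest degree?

6°

With φ₁ = -0.3102, φ₂ = 1.2928, Δλ = 2.8132 rad, the forward-azimuth formula gives
θ = atan2( sin Δλ cos φ₂ , cos φ₁ sin φ₂ − sin φ₁ cos φ₂ cos Δλ ) = atan2(0.0885, 0.8364) = 6.04°.
So the initial bearing is 6°.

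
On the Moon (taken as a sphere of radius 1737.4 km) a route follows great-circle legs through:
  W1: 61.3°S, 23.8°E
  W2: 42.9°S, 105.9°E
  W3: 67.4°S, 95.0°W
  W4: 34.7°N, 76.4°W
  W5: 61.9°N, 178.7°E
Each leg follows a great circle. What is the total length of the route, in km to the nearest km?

Leg W1→W2: central angle 0.8692 rad, distance 1510.1 km.
Leg W2→W3: central angle 1.1967 rad, distance 2079.1 km.
Leg W3→W4: central angle 1.7989 rad, distance 3125.4 km.
Leg W4→W5: central angle 1.1564 rad, distance 2009.2 km.
Total: 1510.1 + 2079.1 + 3125.4 + 2009.2 ≈ 8724 km.

8724 km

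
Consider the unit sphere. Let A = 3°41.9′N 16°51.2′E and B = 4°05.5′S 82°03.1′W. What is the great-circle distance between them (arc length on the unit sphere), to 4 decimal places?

1.7302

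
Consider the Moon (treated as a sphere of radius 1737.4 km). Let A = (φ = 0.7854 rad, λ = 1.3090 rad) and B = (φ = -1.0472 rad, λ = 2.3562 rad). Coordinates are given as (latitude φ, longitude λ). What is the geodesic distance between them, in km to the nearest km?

In radians: φ₁ = 0.7854, φ₂ = -1.0472, Δλ = 60.000° = 1.0472 rad.
cos c = sin φ₁ sin φ₂ + cos φ₁ cos φ₂ cos Δλ = (0.7071)(-0.8660) + (0.7071)(0.5000)(0.5000) = -0.43560,
so c = arccos(-0.43560) = 2.02150 rad.
Distance = R·c = 1737.4 × 2.0215 ≈ 3512 km.

3512 km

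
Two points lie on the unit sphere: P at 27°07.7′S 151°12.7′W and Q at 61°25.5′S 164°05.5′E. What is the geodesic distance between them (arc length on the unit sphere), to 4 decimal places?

0.7911

With latitudes φ₁ = -27.128°, φ₂ = -61.425° and longitude difference Δλ = -44.697°:
cos c = sin φ₁ sin φ₂ + cos φ₁ cos φ₂ cos Δλ = (-0.4560)(-0.8782) + (0.8900)(0.4783)(0.7108) = 0.70304,
so c = arccos(0.70304) = 0.79113 rad.
On the unit sphere the arc length equals the central angle: 0.7911.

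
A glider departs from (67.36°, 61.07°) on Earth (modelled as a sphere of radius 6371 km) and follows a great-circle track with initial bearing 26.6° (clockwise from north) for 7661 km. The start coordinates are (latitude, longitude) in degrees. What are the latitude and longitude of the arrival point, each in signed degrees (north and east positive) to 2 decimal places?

Angular distance δ = d/R = 7661/6371 = 1.20248 rad; initial bearing θ = 0.4643 rad.
sin φ₂ = sin φ₁ cos δ + cos φ₁ sin δ cos θ = (0.9229)(0.3600) + (0.3849)(0.9329)(0.8942) = 0.6534, so φ₂ = 40.80°.
Δλ = atan2(sin θ sin δ cos φ₁, cos δ − sin φ₁ sin φ₂) = atan2(0.1608, -0.2430) = 146.508°.
λ₂ = 61.070° + 146.508° = 207.58° → -152.42° after wrapping to (−180°, 180°].

40.80°, -152.42°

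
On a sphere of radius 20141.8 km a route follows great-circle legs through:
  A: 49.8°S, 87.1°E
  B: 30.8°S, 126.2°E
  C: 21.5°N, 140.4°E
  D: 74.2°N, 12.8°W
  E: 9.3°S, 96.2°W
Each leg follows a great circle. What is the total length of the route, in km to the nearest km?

Leg A→B: central angle 0.6070 rad, distance 12226.4 km.
Leg B→C: central angle 0.9433 rad, distance 19000.1 km.
Leg C→D: central angle 1.4439 rad, distance 29083.2 km.
Leg D→E: central angle 1.6957 rad, distance 34155.2 km.
Total: 12226.4 + 19000.1 + 29083.2 + 34155.2 ≈ 94465 km.

94465 km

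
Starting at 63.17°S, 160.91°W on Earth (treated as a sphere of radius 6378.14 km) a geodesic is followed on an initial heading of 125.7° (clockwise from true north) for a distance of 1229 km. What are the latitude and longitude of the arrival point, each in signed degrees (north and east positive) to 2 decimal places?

-67.86°, -136.54°

Angular distance δ = d/R = 1229/6378.14 = 0.19269 rad; initial bearing θ = 2.1939 rad.
sin φ₂ = sin φ₁ cos δ + cos φ₁ sin δ cos θ = (-0.8923)(0.9815) + (0.4513)(0.1915)(-0.5835) = -0.9263, so φ₂ = -67.86°.
Δλ = atan2(sin θ sin δ cos φ₁, cos δ − sin φ₁ sin φ₂) = atan2(0.0702, 0.1549) = 24.372°.
λ₂ = -160.910° + 24.372° = -136.54°.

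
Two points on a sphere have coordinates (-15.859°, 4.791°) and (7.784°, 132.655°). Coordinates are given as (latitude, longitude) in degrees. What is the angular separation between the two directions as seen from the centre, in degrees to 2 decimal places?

128.46°

With latitudes φ₁ = -15.859°, φ₂ = 7.784° and longitude difference Δλ = 127.864°:
cos c = sin φ₁ sin φ₂ + cos φ₁ cos φ₂ cos Δλ = (-0.2733)(0.1354) + (0.9619)(0.9908)(-0.6138) = -0.62200,
so c = arccos(-0.62200) = 2.24209 rad.
So the angular separation is 128.46°.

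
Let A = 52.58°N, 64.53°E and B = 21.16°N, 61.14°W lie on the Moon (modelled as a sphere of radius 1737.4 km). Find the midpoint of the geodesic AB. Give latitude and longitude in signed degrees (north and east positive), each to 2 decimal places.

56.65°, -20.65°

Central angle δ = 1.6146 rad. Interpolating on the sphere with fraction f = 0.5:
P = [sin((1−f)δ)·A + sin(fδ)·B] / sin δ = 0.7231·A + 0.7231·B in Cartesian coordinates,
giving P = (0.5144, -0.1939, 0.8353), i.e. latitude 56.65°, longitude -20.65°.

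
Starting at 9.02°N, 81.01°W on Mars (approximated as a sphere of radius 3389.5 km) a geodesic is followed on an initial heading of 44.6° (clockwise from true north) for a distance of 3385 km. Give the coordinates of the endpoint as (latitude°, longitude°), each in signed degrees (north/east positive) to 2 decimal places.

42.54°, -27.76°

Angular distance δ = d/R = 3385/3389.5 = 0.99867 rad; initial bearing θ = 0.7784 rad.
sin φ₂ = sin φ₁ cos δ + cos φ₁ sin δ cos θ = (0.1568)(0.5414) + (0.9876)(0.8408)(0.7120) = 0.6761, so φ₂ = 42.54°.
Δλ = atan2(sin θ sin δ cos φ₁, cos δ − sin φ₁ sin φ₂) = atan2(0.5830, 0.4354) = 53.247°.
λ₂ = -81.010° + 53.247° = -27.76°.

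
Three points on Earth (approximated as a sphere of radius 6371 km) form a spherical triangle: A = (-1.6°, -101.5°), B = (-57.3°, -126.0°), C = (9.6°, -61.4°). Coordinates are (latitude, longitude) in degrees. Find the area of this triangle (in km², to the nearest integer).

16455146 km²

Side lengths (central angles): a = 1.4825, b = 0.7239, c = 1.0299 rad; semiperimeter s = 1.6181.
By l'Huilier's theorem, tan(E/4) = √[tan(s/2) tan((s−a)/2) tan((s−b)/2) tan((s−c)/2)], giving spherical excess E = 0.4054 rad.
Area = E·R² = 0.4054 × (6371)² ≈ 16455146 km².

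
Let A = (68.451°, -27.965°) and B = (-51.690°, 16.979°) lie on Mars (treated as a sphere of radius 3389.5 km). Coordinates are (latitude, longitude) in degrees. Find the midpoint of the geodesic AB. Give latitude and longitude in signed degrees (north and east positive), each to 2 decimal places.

9.01°, 0.55°

The central angle between A and B is δ = 2.1757 rad.
With f = 0.5, the slerp weights are sin((1−f)δ)/sin δ = 1.0767 and sin(fδ)/sin δ = 1.0767.
Weighted sum of the unit vectors: (1.0767)·(0.3244,-0.1722,0.9301) + (1.0767)·(0.5929,0.1810,-0.7847) = (0.9876, 0.0095, 0.1566).
Converting back: φ = atan2(z, √(x²+y²)) = 9.01°, λ = atan2(y, x) = 0.55°.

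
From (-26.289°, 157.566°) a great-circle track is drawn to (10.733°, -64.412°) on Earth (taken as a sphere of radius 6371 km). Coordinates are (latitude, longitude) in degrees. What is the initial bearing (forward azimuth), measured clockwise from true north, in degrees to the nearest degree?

Δλ = 138.022° = 2.4089 rad.
y = sin Δλ · cos φ₂ = (0.6688)(0.9825) = 0.6571
x = cos φ₁ sin φ₂ − sin φ₁ cos φ₂ cos Δλ = (0.8966)(0.1862) − (-0.4429)(0.9825)(-0.7434) = -0.1565
θ = atan2(y, x) = 103.40°, so the bearing is 103°.

103°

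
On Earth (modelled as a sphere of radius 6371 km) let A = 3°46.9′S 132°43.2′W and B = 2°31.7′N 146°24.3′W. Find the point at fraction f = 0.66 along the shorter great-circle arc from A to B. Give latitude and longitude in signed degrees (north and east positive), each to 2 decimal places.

Central angle δ = 0.2629 rad. Interpolating on the sphere with fraction f = 0.66:
P = [sin((1−f)δ)·A + sin(fδ)·B] / sin δ = 0.3435·A + 0.6643·B in Cartesian coordinates,
giving P = (-0.7853, -0.6190, 0.0067), i.e. latitude 0.38°, longitude -141.75°.

0.38°, -141.75°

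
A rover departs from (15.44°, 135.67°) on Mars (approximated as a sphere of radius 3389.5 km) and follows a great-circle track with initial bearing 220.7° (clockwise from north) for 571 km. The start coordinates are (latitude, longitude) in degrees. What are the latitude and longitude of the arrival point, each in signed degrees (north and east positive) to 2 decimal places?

Angular distance δ = d/R = 571/3389.5 = 0.16846 rad; initial bearing θ = 3.8519 rad.
sin φ₂ = sin φ₁ cos δ + cos φ₁ sin δ cos θ = (0.2662)(0.9858) + (0.9639)(0.1677)(-0.7581) = 0.1399, so φ₂ = 8.04°.
Δλ = atan2(sin θ sin δ cos φ₁, cos δ − sin φ₁ sin φ₂) = atan2(-0.1054, 0.9486) = -6.340°.
λ₂ = 135.670° − 6.340° = 129.33°.

8.04°, 129.33°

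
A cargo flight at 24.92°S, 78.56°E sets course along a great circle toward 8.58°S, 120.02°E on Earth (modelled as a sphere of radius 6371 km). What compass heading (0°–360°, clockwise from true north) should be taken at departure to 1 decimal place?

74.9°

Δλ = 41.460° = 0.7236 rad.
y = sin Δλ · cos φ₂ = (0.6621)(0.9888) = 0.6547
x = cos φ₁ sin φ₂ − sin φ₁ cos φ₂ cos Δλ = (0.9069)(-0.1492) − (-0.4214)(0.9888)(0.7494) = 0.1769
θ = atan2(y, x) = 74.88°, so the bearing is 74.9°.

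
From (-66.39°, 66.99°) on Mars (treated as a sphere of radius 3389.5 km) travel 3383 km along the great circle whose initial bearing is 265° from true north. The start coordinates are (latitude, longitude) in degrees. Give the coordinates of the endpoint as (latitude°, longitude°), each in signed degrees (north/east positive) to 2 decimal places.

-31.73°, -12.86°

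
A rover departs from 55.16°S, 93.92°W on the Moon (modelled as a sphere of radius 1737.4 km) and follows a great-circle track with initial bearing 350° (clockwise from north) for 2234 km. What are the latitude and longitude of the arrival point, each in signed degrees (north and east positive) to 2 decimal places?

18.01°, -104.01°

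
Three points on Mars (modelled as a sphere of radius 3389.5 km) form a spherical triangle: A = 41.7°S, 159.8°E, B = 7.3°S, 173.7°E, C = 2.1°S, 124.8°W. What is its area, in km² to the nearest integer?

4496276 km²

Side lengths (central angles): a = 1.0728, b = 1.3567, c = 0.6378 rad; semiperimeter s = 1.5337.
By l'Huilier's theorem, tan(E/4) = √[tan(s/2) tan((s−a)/2) tan((s−b)/2) tan((s−c)/2)], giving spherical excess E = 0.3914 rad.
Area = E·R² = 0.3914 × (3389.5)² ≈ 4496276 km².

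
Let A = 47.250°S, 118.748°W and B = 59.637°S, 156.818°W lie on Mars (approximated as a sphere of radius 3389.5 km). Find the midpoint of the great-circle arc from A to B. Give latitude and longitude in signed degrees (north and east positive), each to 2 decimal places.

The central angle between A and B is δ = 0.4424 rad.
With f = 0.5, the slerp weights are sin((1−f)δ)/sin δ = 0.5125 and sin(fδ)/sin δ = 0.5125.
Weighted sum of the unit vectors: (0.5125)·(-0.3265,-0.5951,-0.7343) + (0.5125)·(-0.4647,-0.1990,-0.8628) = (-0.4054, -0.4070, -0.8185).
Converting back: φ = atan2(z, √(x²+y²)) = -54.94°, λ = atan2(y, x) = -134.89°.

-54.94°, -134.89°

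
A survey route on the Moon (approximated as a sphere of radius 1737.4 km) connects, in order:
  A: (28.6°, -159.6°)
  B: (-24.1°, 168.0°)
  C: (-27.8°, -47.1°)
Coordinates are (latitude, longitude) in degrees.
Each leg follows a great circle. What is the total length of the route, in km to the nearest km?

Leg A→B: central angle 1.0687 rad, distance 1856.8 km.
Leg B→C: central angle 2.0603 rad, distance 3579.6 km.
Total: 1856.8 + 3579.6 ≈ 5436 km.

5436 km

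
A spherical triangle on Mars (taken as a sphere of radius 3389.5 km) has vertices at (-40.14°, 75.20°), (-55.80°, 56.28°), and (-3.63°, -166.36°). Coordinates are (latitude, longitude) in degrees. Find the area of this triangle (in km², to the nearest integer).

5706443 km²

Side lengths (central angles): a = 1.9394, b = 1.8992, c = 0.3491 rad; semiperimeter s = 2.0939.
By l'Huilier's theorem, tan(E/4) = √[tan(s/2) tan((s−a)/2) tan((s−b)/2) tan((s−c)/2)], giving spherical excess E = 0.4967 rad.
Area = E·R² = 0.4967 × (3389.5)² ≈ 5706443 km².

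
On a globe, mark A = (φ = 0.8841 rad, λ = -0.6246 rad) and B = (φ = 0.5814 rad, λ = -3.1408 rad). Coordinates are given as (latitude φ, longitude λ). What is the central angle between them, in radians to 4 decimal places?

1.5756 rad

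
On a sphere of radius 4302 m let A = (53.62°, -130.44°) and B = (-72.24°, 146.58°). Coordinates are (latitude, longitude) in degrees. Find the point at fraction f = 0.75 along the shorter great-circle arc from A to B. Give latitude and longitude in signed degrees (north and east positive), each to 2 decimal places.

The central angle between A and B is δ = 2.4108 rad.
With f = 0.75, the slerp weights are sin((1−f)δ)/sin δ = 0.8492 and sin(fδ)/sin δ = 1.4562.
Weighted sum of the unit vectors: (0.8492)·(-0.3847,-0.4514,0.8051) + (1.4562)·(-0.2546,0.1680,-0.9523) = (-0.6975, -0.1387, -0.7031).
Converting back: φ = atan2(z, √(x²+y²)) = -44.67°, λ = atan2(y, x) = -168.75°.

-44.67°, -168.75°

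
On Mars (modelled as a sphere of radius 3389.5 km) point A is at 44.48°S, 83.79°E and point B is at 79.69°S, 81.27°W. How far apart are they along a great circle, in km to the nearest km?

In radians: φ₁ = -0.7763, φ₂ = -1.3909, Δλ = -165.060° = -2.8808 rad.
Haversine: a = sin²(Δφ/2) + cos φ₁ cos φ₂ sin²(Δλ/2) = 0.0915 + (0.7135)(0.1790)(0.9831) = 0.21702.
Central angle c = 2·arcsin(√a) = 0.96919 rad.
Distance = R·c = 3389.5 × 0.9692 ≈ 3285 km.

3285 km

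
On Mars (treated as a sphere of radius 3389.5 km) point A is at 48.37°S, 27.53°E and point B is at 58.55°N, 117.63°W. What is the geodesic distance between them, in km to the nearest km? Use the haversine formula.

9302 km

Let φ₁ = -0.8442 rad, φ₂ = 1.0219 rad, and Δλ = -2.5335 rad.
Haversine: a = sin²(Δφ/2) + cos φ₁ cos φ₂ sin²(Δλ/2) = 0.6455 + (0.6643)(0.5218)(0.9104) = 0.96106.
Central angle c = 2·arcsin(√a) = 2.74434 rad.
Distance = R·c = 3389.5 × 2.7443 ≈ 9302 km.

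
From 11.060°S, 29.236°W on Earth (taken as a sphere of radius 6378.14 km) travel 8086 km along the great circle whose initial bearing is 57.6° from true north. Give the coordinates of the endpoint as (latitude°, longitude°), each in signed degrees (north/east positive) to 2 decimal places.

26.40°, 34.88°

Angular distance δ = d/R = 8086/6378.14 = 1.26777 rad; initial bearing θ = 1.0053 rad.
sin φ₂ = sin φ₁ cos δ + cos φ₁ sin δ cos θ = (-0.1918)(0.2984) + (0.9814)(0.9544)(0.5358) = 0.4447, so φ₂ = 26.40°.
Δλ = atan2(sin θ sin δ cos φ₁, cos δ − sin φ₁ sin φ₂) = atan2(0.7909, 0.3837) = 64.119°.
λ₂ = -29.236° + 64.119° = 34.88°.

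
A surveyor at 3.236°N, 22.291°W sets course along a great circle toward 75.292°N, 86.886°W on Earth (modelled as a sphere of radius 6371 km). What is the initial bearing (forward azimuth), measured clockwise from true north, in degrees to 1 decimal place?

With φ₁ = 0.0565, φ₂ = 1.3141, Δλ = -1.1274 rad, the forward-azimuth formula gives
θ = atan2( sin Δλ cos φ₂ , cos φ₁ sin φ₂ − sin φ₁ cos φ₂ cos Δλ ) = atan2(-0.2293, 0.9595) = -13.44°.
Adding 360° brings this into [0°, 360°): 346.6°.

346.6°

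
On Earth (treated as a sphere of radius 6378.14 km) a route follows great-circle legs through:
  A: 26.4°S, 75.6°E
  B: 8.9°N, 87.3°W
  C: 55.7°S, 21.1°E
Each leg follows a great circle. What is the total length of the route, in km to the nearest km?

Leg A→B: central angle 2.7253 rad, distance 17382.4 km.
Leg B→C: central angle 1.8792 rad, distance 11985.8 km.
Total: 17382.4 + 11985.8 ≈ 29368 km.

29368 km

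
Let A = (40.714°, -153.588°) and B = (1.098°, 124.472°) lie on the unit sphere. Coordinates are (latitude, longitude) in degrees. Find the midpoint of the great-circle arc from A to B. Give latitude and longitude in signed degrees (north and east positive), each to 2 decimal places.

26.67°, 158.63°

The central angle between A and B is δ = 1.4518 rad.
With f = 0.5, the slerp weights are sin((1−f)δ)/sin δ = 0.6685 and sin(fδ)/sin δ = 0.6685.
Weighted sum of the unit vectors: (0.6685)·(-0.6789,-0.3372,0.6523) + (0.6685)·(-0.5659,0.8243,0.0192) = (-0.8322, 0.3256, 0.4489).
Converting back: φ = atan2(z, √(x²+y²)) = 26.67°, λ = atan2(y, x) = 158.63°.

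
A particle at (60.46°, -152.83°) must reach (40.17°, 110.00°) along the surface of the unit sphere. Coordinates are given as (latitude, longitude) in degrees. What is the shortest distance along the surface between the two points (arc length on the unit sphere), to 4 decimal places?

1.0307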